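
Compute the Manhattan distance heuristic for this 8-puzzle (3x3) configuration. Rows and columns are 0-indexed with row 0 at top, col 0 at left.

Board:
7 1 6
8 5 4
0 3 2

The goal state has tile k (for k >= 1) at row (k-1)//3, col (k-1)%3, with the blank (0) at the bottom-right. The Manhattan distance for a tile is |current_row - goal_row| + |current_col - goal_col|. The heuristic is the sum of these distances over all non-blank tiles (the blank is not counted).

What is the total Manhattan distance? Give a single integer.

Answer: 14

Derivation:
Tile 7: at (0,0), goal (2,0), distance |0-2|+|0-0| = 2
Tile 1: at (0,1), goal (0,0), distance |0-0|+|1-0| = 1
Tile 6: at (0,2), goal (1,2), distance |0-1|+|2-2| = 1
Tile 8: at (1,0), goal (2,1), distance |1-2|+|0-1| = 2
Tile 5: at (1,1), goal (1,1), distance |1-1|+|1-1| = 0
Tile 4: at (1,2), goal (1,0), distance |1-1|+|2-0| = 2
Tile 3: at (2,1), goal (0,2), distance |2-0|+|1-2| = 3
Tile 2: at (2,2), goal (0,1), distance |2-0|+|2-1| = 3
Sum: 2 + 1 + 1 + 2 + 0 + 2 + 3 + 3 = 14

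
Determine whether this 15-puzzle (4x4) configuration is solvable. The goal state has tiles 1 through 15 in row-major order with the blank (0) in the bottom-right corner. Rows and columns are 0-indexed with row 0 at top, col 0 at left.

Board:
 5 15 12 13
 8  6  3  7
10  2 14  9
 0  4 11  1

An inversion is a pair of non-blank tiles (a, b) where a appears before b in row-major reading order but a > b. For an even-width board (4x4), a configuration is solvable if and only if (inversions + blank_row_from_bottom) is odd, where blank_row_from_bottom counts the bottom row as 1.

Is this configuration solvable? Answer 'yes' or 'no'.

Answer: no

Derivation:
Inversions: 65
Blank is in row 3 (0-indexed from top), which is row 1 counting from the bottom (bottom = 1).
65 + 1 = 66, which is even, so the puzzle is not solvable.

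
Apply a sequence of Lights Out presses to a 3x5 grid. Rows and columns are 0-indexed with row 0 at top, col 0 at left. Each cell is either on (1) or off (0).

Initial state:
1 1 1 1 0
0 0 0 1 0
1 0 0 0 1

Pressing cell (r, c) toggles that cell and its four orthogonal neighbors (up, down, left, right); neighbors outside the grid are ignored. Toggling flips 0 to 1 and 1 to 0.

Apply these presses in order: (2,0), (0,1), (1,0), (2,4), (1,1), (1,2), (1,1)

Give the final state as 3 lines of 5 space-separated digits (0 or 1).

After press 1 at (2,0):
1 1 1 1 0
1 0 0 1 0
0 1 0 0 1

After press 2 at (0,1):
0 0 0 1 0
1 1 0 1 0
0 1 0 0 1

After press 3 at (1,0):
1 0 0 1 0
0 0 0 1 0
1 1 0 0 1

After press 4 at (2,4):
1 0 0 1 0
0 0 0 1 1
1 1 0 1 0

After press 5 at (1,1):
1 1 0 1 0
1 1 1 1 1
1 0 0 1 0

After press 6 at (1,2):
1 1 1 1 0
1 0 0 0 1
1 0 1 1 0

After press 7 at (1,1):
1 0 1 1 0
0 1 1 0 1
1 1 1 1 0

Answer: 1 0 1 1 0
0 1 1 0 1
1 1 1 1 0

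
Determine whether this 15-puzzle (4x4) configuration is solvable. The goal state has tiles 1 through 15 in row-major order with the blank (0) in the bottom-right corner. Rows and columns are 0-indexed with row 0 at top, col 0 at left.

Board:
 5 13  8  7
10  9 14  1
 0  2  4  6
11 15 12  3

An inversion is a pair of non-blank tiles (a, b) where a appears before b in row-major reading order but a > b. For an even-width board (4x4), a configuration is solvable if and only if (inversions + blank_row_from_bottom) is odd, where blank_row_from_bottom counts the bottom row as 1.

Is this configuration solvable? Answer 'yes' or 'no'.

Answer: no

Derivation:
Inversions: 50
Blank is in row 2 (0-indexed from top), which is row 2 counting from the bottom (bottom = 1).
50 + 2 = 52, which is even, so the puzzle is not solvable.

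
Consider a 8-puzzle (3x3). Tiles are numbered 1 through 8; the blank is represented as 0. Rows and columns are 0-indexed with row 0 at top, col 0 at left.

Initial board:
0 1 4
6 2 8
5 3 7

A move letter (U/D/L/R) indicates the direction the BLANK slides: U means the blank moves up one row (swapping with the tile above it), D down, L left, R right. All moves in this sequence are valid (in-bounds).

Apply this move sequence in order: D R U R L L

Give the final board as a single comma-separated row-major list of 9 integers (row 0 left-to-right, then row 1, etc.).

After move 1 (D):
6 1 4
0 2 8
5 3 7

After move 2 (R):
6 1 4
2 0 8
5 3 7

After move 3 (U):
6 0 4
2 1 8
5 3 7

After move 4 (R):
6 4 0
2 1 8
5 3 7

After move 5 (L):
6 0 4
2 1 8
5 3 7

After move 6 (L):
0 6 4
2 1 8
5 3 7

Answer: 0, 6, 4, 2, 1, 8, 5, 3, 7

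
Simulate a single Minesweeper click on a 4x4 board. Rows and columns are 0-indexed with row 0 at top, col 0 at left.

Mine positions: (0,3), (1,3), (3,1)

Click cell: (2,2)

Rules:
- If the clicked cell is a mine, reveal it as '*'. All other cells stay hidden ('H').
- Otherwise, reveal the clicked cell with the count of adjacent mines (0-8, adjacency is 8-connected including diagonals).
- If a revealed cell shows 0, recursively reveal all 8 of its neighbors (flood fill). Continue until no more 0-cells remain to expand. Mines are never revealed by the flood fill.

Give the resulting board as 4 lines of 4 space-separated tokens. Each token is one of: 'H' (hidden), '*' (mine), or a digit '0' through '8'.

H H H H
H H H H
H H 2 H
H H H H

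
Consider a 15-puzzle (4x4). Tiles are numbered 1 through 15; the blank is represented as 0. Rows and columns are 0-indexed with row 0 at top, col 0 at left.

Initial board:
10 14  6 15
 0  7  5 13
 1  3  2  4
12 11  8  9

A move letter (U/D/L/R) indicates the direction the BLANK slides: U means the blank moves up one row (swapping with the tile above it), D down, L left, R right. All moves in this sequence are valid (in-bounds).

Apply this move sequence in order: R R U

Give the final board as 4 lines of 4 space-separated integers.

Answer: 10 14  0 15
 7  5  6 13
 1  3  2  4
12 11  8  9

Derivation:
After move 1 (R):
10 14  6 15
 7  0  5 13
 1  3  2  4
12 11  8  9

After move 2 (R):
10 14  6 15
 7  5  0 13
 1  3  2  4
12 11  8  9

After move 3 (U):
10 14  0 15
 7  5  6 13
 1  3  2  4
12 11  8  9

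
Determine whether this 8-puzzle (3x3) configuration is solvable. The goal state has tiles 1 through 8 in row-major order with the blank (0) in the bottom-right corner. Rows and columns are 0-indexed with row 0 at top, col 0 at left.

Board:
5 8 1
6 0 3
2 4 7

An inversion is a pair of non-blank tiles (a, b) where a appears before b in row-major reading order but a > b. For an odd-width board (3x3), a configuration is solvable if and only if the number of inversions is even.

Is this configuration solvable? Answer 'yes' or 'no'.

Answer: yes

Derivation:
Inversions (pairs i<j in row-major order where tile[i] > tile[j] > 0): 14
14 is even, so the puzzle is solvable.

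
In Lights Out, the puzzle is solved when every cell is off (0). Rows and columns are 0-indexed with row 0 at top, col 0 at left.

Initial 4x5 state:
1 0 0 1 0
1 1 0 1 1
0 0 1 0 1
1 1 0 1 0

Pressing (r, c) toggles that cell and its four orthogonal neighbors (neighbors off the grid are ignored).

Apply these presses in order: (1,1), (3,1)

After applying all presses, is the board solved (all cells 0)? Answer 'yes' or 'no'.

Answer: no

Derivation:
After press 1 at (1,1):
1 1 0 1 0
0 0 1 1 1
0 1 1 0 1
1 1 0 1 0

After press 2 at (3,1):
1 1 0 1 0
0 0 1 1 1
0 0 1 0 1
0 0 1 1 0

Lights still on: 10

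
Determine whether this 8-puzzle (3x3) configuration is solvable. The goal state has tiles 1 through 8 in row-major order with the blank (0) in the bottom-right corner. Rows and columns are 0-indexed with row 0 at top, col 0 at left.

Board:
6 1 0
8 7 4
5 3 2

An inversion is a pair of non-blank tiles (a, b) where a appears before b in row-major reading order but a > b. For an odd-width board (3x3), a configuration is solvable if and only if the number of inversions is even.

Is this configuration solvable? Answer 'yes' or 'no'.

Inversions (pairs i<j in row-major order where tile[i] > tile[j] > 0): 19
19 is odd, so the puzzle is not solvable.

Answer: no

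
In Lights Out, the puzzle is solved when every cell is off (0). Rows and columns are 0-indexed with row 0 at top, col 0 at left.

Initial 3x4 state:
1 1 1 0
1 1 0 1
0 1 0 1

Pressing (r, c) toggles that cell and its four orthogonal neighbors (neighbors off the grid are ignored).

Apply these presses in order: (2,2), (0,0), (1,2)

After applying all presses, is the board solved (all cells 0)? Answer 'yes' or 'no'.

After press 1 at (2,2):
1 1 1 0
1 1 1 1
0 0 1 0

After press 2 at (0,0):
0 0 1 0
0 1 1 1
0 0 1 0

After press 3 at (1,2):
0 0 0 0
0 0 0 0
0 0 0 0

Lights still on: 0

Answer: yes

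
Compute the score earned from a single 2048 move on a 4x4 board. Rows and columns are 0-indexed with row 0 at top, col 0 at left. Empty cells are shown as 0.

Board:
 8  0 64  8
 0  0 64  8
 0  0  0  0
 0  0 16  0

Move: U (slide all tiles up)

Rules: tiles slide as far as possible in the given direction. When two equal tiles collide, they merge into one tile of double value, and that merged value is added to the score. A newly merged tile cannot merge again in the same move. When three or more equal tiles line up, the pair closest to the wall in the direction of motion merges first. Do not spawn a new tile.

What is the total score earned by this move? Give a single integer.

Slide up:
col 0: [8, 0, 0, 0] -> [8, 0, 0, 0]  score +0 (running 0)
col 1: [0, 0, 0, 0] -> [0, 0, 0, 0]  score +0 (running 0)
col 2: [64, 64, 0, 16] -> [128, 16, 0, 0]  score +128 (running 128)
col 3: [8, 8, 0, 0] -> [16, 0, 0, 0]  score +16 (running 144)
Board after move:
  8   0 128  16
  0   0  16   0
  0   0   0   0
  0   0   0   0

Answer: 144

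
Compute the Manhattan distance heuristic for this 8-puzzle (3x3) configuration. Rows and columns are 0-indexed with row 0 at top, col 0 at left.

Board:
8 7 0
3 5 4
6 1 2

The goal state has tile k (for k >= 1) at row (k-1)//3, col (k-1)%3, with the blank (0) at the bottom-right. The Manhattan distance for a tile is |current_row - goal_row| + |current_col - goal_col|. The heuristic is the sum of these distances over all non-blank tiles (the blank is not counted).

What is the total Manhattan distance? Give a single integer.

Answer: 20

Derivation:
Tile 8: (0,0)->(2,1) = 3
Tile 7: (0,1)->(2,0) = 3
Tile 3: (1,0)->(0,2) = 3
Tile 5: (1,1)->(1,1) = 0
Tile 4: (1,2)->(1,0) = 2
Tile 6: (2,0)->(1,2) = 3
Tile 1: (2,1)->(0,0) = 3
Tile 2: (2,2)->(0,1) = 3
Sum: 3 + 3 + 3 + 0 + 2 + 3 + 3 + 3 = 20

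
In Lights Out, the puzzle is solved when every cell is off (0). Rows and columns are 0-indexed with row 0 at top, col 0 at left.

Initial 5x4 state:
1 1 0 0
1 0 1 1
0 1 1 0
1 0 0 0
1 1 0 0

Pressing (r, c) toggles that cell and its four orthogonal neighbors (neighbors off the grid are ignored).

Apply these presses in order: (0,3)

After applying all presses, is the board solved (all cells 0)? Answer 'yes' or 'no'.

After press 1 at (0,3):
1 1 1 1
1 0 1 0
0 1 1 0
1 0 0 0
1 1 0 0

Lights still on: 11

Answer: no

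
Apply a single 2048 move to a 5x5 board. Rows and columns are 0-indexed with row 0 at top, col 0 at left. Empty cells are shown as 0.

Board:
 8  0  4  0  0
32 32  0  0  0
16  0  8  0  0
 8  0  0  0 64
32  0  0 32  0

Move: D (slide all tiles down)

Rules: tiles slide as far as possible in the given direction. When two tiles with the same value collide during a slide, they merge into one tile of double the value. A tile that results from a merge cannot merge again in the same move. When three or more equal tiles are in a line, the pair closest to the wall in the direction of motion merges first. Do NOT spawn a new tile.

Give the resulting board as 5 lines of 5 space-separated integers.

Slide down:
col 0: [8, 32, 16, 8, 32] -> [8, 32, 16, 8, 32]
col 1: [0, 32, 0, 0, 0] -> [0, 0, 0, 0, 32]
col 2: [4, 0, 8, 0, 0] -> [0, 0, 0, 4, 8]
col 3: [0, 0, 0, 0, 32] -> [0, 0, 0, 0, 32]
col 4: [0, 0, 0, 64, 0] -> [0, 0, 0, 0, 64]

Answer:  8  0  0  0  0
32  0  0  0  0
16  0  0  0  0
 8  0  4  0  0
32 32  8 32 64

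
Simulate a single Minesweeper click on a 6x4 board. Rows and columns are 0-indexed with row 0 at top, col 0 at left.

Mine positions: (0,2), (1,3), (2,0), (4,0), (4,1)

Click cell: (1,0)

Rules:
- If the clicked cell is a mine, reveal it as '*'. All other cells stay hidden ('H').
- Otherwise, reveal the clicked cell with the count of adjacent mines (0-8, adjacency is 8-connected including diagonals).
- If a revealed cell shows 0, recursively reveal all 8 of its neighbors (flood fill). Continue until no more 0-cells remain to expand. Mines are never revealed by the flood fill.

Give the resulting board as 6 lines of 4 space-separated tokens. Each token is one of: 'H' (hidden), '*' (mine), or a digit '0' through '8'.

H H H H
1 H H H
H H H H
H H H H
H H H H
H H H H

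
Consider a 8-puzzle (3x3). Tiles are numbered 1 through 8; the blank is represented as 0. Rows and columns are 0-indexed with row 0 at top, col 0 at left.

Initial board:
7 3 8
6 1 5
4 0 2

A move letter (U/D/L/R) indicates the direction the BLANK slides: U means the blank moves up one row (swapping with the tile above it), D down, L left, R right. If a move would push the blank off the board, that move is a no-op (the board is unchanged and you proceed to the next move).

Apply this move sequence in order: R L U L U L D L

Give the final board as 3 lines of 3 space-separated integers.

After move 1 (R):
7 3 8
6 1 5
4 2 0

After move 2 (L):
7 3 8
6 1 5
4 0 2

After move 3 (U):
7 3 8
6 0 5
4 1 2

After move 4 (L):
7 3 8
0 6 5
4 1 2

After move 5 (U):
0 3 8
7 6 5
4 1 2

After move 6 (L):
0 3 8
7 6 5
4 1 2

After move 7 (D):
7 3 8
0 6 5
4 1 2

After move 8 (L):
7 3 8
0 6 5
4 1 2

Answer: 7 3 8
0 6 5
4 1 2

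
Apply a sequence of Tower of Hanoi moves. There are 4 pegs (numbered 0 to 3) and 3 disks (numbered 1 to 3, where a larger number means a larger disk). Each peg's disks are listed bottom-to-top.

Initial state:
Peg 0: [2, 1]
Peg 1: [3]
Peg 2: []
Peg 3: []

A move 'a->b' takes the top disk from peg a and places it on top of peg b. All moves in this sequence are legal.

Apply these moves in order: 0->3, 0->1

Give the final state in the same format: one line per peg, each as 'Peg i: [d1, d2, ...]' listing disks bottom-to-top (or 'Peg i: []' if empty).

After move 1 (0->3):
Peg 0: [2]
Peg 1: [3]
Peg 2: []
Peg 3: [1]

After move 2 (0->1):
Peg 0: []
Peg 1: [3, 2]
Peg 2: []
Peg 3: [1]

Answer: Peg 0: []
Peg 1: [3, 2]
Peg 2: []
Peg 3: [1]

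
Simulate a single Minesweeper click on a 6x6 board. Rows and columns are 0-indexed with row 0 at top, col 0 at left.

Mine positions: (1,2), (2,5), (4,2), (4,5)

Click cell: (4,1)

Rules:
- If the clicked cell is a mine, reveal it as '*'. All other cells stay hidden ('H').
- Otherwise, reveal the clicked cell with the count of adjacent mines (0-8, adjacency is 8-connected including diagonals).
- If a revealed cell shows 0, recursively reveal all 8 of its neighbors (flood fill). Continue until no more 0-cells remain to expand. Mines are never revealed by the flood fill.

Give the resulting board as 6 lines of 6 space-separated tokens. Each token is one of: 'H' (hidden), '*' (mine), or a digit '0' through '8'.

H H H H H H
H H H H H H
H H H H H H
H H H H H H
H 1 H H H H
H H H H H H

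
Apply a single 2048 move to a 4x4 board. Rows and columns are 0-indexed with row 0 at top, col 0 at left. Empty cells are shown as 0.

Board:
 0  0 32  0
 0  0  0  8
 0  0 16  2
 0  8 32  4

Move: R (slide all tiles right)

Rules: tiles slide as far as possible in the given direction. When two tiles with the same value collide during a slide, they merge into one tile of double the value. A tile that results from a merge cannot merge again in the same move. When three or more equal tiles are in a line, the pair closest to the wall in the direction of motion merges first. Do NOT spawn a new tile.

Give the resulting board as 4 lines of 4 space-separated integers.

Answer:  0  0  0 32
 0  0  0  8
 0  0 16  2
 0  8 32  4

Derivation:
Slide right:
row 0: [0, 0, 32, 0] -> [0, 0, 0, 32]
row 1: [0, 0, 0, 8] -> [0, 0, 0, 8]
row 2: [0, 0, 16, 2] -> [0, 0, 16, 2]
row 3: [0, 8, 32, 4] -> [0, 8, 32, 4]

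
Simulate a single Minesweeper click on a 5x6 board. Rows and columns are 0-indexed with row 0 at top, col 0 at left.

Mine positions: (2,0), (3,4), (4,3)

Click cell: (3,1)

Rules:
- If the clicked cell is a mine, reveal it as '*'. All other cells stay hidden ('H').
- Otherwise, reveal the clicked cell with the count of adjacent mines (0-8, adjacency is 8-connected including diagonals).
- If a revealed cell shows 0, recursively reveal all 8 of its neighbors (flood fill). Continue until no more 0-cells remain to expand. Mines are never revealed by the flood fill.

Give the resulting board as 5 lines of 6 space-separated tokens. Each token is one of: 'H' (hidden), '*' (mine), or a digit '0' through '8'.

H H H H H H
H H H H H H
H H H H H H
H 1 H H H H
H H H H H H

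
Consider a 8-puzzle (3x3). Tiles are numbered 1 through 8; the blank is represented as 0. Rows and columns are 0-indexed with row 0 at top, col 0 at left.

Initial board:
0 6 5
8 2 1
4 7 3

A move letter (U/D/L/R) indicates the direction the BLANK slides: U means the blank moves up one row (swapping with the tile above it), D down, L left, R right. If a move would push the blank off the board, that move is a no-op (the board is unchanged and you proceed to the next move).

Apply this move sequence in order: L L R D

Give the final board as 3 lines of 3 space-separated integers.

Answer: 6 2 5
8 0 1
4 7 3

Derivation:
After move 1 (L):
0 6 5
8 2 1
4 7 3

After move 2 (L):
0 6 5
8 2 1
4 7 3

After move 3 (R):
6 0 5
8 2 1
4 7 3

After move 4 (D):
6 2 5
8 0 1
4 7 3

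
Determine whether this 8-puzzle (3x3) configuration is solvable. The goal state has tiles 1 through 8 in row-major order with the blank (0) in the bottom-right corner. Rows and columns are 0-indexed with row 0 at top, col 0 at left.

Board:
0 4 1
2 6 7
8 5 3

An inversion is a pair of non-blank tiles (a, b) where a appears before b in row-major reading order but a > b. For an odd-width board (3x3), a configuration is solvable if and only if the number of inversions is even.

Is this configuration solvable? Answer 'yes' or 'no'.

Inversions (pairs i<j in row-major order where tile[i] > tile[j] > 0): 10
10 is even, so the puzzle is solvable.

Answer: yes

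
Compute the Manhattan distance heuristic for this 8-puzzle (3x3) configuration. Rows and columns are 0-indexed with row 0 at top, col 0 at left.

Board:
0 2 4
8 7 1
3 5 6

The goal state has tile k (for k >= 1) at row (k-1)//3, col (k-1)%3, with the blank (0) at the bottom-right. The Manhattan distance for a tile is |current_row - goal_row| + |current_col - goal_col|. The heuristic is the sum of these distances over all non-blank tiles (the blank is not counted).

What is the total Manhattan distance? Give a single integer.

Answer: 16

Derivation:
Tile 2: at (0,1), goal (0,1), distance |0-0|+|1-1| = 0
Tile 4: at (0,2), goal (1,0), distance |0-1|+|2-0| = 3
Tile 8: at (1,0), goal (2,1), distance |1-2|+|0-1| = 2
Tile 7: at (1,1), goal (2,0), distance |1-2|+|1-0| = 2
Tile 1: at (1,2), goal (0,0), distance |1-0|+|2-0| = 3
Tile 3: at (2,0), goal (0,2), distance |2-0|+|0-2| = 4
Tile 5: at (2,1), goal (1,1), distance |2-1|+|1-1| = 1
Tile 6: at (2,2), goal (1,2), distance |2-1|+|2-2| = 1
Sum: 0 + 3 + 2 + 2 + 3 + 4 + 1 + 1 = 16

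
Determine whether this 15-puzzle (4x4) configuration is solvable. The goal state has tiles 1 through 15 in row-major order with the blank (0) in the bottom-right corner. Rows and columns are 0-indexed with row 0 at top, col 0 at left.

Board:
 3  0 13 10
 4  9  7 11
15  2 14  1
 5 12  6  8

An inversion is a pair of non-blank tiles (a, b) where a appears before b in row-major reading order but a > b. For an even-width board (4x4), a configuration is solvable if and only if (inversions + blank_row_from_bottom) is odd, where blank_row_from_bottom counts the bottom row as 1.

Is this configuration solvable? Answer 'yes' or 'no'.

Inversions: 53
Blank is in row 0 (0-indexed from top), which is row 4 counting from the bottom (bottom = 1).
53 + 4 = 57, which is odd, so the puzzle is solvable.

Answer: yes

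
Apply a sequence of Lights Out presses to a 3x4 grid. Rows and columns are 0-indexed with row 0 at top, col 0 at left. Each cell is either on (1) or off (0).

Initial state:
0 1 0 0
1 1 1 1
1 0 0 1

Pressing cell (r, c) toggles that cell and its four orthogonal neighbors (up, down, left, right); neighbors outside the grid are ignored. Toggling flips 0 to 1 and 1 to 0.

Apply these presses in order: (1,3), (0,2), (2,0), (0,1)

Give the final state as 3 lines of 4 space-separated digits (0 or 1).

Answer: 1 1 0 0
0 0 1 0
0 1 0 0

Derivation:
After press 1 at (1,3):
0 1 0 1
1 1 0 0
1 0 0 0

After press 2 at (0,2):
0 0 1 0
1 1 1 0
1 0 0 0

After press 3 at (2,0):
0 0 1 0
0 1 1 0
0 1 0 0

After press 4 at (0,1):
1 1 0 0
0 0 1 0
0 1 0 0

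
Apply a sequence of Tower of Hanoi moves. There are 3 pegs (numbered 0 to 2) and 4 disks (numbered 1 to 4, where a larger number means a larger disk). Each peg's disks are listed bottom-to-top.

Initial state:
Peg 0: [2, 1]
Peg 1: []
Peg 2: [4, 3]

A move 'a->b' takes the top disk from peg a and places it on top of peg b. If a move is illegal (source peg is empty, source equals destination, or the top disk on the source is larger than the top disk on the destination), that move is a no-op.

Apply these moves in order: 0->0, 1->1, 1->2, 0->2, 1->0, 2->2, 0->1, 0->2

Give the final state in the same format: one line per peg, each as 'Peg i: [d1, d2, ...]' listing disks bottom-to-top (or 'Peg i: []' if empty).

Answer: Peg 0: []
Peg 1: [2]
Peg 2: [4, 3, 1]

Derivation:
After move 1 (0->0):
Peg 0: [2, 1]
Peg 1: []
Peg 2: [4, 3]

After move 2 (1->1):
Peg 0: [2, 1]
Peg 1: []
Peg 2: [4, 3]

After move 3 (1->2):
Peg 0: [2, 1]
Peg 1: []
Peg 2: [4, 3]

After move 4 (0->2):
Peg 0: [2]
Peg 1: []
Peg 2: [4, 3, 1]

After move 5 (1->0):
Peg 0: [2]
Peg 1: []
Peg 2: [4, 3, 1]

After move 6 (2->2):
Peg 0: [2]
Peg 1: []
Peg 2: [4, 3, 1]

After move 7 (0->1):
Peg 0: []
Peg 1: [2]
Peg 2: [4, 3, 1]

After move 8 (0->2):
Peg 0: []
Peg 1: [2]
Peg 2: [4, 3, 1]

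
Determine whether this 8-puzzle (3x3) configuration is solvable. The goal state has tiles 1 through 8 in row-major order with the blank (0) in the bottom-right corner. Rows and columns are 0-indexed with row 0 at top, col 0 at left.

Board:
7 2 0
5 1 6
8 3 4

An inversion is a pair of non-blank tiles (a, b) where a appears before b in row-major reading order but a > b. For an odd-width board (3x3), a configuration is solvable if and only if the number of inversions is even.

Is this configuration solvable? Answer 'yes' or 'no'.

Inversions (pairs i<j in row-major order where tile[i] > tile[j] > 0): 14
14 is even, so the puzzle is solvable.

Answer: yes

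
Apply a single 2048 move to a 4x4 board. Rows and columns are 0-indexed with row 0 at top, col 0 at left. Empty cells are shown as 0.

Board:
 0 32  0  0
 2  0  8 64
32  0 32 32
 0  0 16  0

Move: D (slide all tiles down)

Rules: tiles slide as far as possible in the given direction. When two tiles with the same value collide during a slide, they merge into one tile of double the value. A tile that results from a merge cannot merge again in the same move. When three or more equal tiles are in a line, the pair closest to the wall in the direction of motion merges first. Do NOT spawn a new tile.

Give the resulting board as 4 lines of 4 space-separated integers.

Answer:  0  0  0  0
 0  0  8  0
 2  0 32 64
32 32 16 32

Derivation:
Slide down:
col 0: [0, 2, 32, 0] -> [0, 0, 2, 32]
col 1: [32, 0, 0, 0] -> [0, 0, 0, 32]
col 2: [0, 8, 32, 16] -> [0, 8, 32, 16]
col 3: [0, 64, 32, 0] -> [0, 0, 64, 32]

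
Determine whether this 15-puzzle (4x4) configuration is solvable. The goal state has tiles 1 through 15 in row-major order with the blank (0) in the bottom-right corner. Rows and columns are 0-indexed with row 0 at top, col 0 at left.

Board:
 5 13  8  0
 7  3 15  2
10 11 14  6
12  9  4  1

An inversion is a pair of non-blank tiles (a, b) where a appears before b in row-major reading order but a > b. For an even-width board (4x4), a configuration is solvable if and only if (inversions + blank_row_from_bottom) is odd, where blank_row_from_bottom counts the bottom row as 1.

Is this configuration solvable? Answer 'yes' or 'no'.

Inversions: 59
Blank is in row 0 (0-indexed from top), which is row 4 counting from the bottom (bottom = 1).
59 + 4 = 63, which is odd, so the puzzle is solvable.

Answer: yes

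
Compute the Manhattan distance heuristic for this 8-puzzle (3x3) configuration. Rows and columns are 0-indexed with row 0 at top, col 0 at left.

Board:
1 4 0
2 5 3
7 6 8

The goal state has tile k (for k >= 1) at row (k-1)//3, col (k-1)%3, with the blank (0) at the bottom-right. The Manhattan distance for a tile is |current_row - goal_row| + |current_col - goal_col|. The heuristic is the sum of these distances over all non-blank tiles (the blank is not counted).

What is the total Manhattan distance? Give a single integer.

Tile 1: (0,0)->(0,0) = 0
Tile 4: (0,1)->(1,0) = 2
Tile 2: (1,0)->(0,1) = 2
Tile 5: (1,1)->(1,1) = 0
Tile 3: (1,2)->(0,2) = 1
Tile 7: (2,0)->(2,0) = 0
Tile 6: (2,1)->(1,2) = 2
Tile 8: (2,2)->(2,1) = 1
Sum: 0 + 2 + 2 + 0 + 1 + 0 + 2 + 1 = 8

Answer: 8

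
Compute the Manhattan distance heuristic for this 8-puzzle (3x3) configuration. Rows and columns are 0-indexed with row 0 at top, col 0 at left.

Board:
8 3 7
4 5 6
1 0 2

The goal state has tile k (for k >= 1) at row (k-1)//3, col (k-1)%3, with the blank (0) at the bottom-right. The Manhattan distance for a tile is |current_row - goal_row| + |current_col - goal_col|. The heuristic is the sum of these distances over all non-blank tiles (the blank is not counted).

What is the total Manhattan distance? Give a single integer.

Answer: 13

Derivation:
Tile 8: at (0,0), goal (2,1), distance |0-2|+|0-1| = 3
Tile 3: at (0,1), goal (0,2), distance |0-0|+|1-2| = 1
Tile 7: at (0,2), goal (2,0), distance |0-2|+|2-0| = 4
Tile 4: at (1,0), goal (1,0), distance |1-1|+|0-0| = 0
Tile 5: at (1,1), goal (1,1), distance |1-1|+|1-1| = 0
Tile 6: at (1,2), goal (1,2), distance |1-1|+|2-2| = 0
Tile 1: at (2,0), goal (0,0), distance |2-0|+|0-0| = 2
Tile 2: at (2,2), goal (0,1), distance |2-0|+|2-1| = 3
Sum: 3 + 1 + 4 + 0 + 0 + 0 + 2 + 3 = 13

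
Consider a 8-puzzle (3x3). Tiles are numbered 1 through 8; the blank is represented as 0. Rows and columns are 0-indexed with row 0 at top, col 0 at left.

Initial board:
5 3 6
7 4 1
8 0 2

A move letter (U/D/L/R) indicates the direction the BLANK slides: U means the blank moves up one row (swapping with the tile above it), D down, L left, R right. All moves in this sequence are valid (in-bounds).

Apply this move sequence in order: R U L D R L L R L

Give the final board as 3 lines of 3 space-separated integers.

After move 1 (R):
5 3 6
7 4 1
8 2 0

After move 2 (U):
5 3 6
7 4 0
8 2 1

After move 3 (L):
5 3 6
7 0 4
8 2 1

After move 4 (D):
5 3 6
7 2 4
8 0 1

After move 5 (R):
5 3 6
7 2 4
8 1 0

After move 6 (L):
5 3 6
7 2 4
8 0 1

After move 7 (L):
5 3 6
7 2 4
0 8 1

After move 8 (R):
5 3 6
7 2 4
8 0 1

After move 9 (L):
5 3 6
7 2 4
0 8 1

Answer: 5 3 6
7 2 4
0 8 1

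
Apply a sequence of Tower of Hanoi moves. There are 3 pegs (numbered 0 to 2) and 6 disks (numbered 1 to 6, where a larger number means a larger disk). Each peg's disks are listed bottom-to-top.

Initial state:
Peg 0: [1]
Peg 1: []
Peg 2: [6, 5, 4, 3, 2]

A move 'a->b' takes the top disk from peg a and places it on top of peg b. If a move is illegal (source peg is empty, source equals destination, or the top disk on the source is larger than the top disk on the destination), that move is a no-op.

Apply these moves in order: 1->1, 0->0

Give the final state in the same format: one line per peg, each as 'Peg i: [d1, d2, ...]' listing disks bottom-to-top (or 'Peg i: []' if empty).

After move 1 (1->1):
Peg 0: [1]
Peg 1: []
Peg 2: [6, 5, 4, 3, 2]

After move 2 (0->0):
Peg 0: [1]
Peg 1: []
Peg 2: [6, 5, 4, 3, 2]

Answer: Peg 0: [1]
Peg 1: []
Peg 2: [6, 5, 4, 3, 2]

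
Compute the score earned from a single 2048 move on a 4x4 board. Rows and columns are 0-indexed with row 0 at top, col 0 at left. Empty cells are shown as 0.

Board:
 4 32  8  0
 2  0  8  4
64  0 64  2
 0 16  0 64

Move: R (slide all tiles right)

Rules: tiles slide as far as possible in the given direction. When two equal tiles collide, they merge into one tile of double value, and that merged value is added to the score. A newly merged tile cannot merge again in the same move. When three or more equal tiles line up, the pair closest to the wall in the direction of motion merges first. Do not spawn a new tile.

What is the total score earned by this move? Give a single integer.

Answer: 128

Derivation:
Slide right:
row 0: [4, 32, 8, 0] -> [0, 4, 32, 8]  score +0 (running 0)
row 1: [2, 0, 8, 4] -> [0, 2, 8, 4]  score +0 (running 0)
row 2: [64, 0, 64, 2] -> [0, 0, 128, 2]  score +128 (running 128)
row 3: [0, 16, 0, 64] -> [0, 0, 16, 64]  score +0 (running 128)
Board after move:
  0   4  32   8
  0   2   8   4
  0   0 128   2
  0   0  16  64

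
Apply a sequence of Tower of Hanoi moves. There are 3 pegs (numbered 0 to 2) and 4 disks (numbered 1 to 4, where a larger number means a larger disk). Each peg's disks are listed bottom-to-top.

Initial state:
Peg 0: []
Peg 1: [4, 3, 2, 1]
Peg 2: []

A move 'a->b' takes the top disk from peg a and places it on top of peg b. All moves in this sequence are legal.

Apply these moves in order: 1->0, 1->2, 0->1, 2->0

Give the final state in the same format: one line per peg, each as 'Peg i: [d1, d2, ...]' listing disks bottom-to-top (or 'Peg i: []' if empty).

After move 1 (1->0):
Peg 0: [1]
Peg 1: [4, 3, 2]
Peg 2: []

After move 2 (1->2):
Peg 0: [1]
Peg 1: [4, 3]
Peg 2: [2]

After move 3 (0->1):
Peg 0: []
Peg 1: [4, 3, 1]
Peg 2: [2]

After move 4 (2->0):
Peg 0: [2]
Peg 1: [4, 3, 1]
Peg 2: []

Answer: Peg 0: [2]
Peg 1: [4, 3, 1]
Peg 2: []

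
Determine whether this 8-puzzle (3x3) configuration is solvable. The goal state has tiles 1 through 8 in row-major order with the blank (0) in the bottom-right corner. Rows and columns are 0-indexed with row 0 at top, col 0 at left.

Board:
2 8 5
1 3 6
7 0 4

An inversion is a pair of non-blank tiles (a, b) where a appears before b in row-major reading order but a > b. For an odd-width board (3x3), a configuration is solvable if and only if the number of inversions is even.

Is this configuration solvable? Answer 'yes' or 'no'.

Inversions (pairs i<j in row-major order where tile[i] > tile[j] > 0): 12
12 is even, so the puzzle is solvable.

Answer: yes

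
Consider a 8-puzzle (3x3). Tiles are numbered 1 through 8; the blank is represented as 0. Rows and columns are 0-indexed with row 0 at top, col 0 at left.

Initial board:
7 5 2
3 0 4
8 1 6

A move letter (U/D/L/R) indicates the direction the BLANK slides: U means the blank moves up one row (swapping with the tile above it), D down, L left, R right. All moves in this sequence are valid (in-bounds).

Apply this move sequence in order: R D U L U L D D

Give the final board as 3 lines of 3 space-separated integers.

After move 1 (R):
7 5 2
3 4 0
8 1 6

After move 2 (D):
7 5 2
3 4 6
8 1 0

After move 3 (U):
7 5 2
3 4 0
8 1 6

After move 4 (L):
7 5 2
3 0 4
8 1 6

After move 5 (U):
7 0 2
3 5 4
8 1 6

After move 6 (L):
0 7 2
3 5 4
8 1 6

After move 7 (D):
3 7 2
0 5 4
8 1 6

After move 8 (D):
3 7 2
8 5 4
0 1 6

Answer: 3 7 2
8 5 4
0 1 6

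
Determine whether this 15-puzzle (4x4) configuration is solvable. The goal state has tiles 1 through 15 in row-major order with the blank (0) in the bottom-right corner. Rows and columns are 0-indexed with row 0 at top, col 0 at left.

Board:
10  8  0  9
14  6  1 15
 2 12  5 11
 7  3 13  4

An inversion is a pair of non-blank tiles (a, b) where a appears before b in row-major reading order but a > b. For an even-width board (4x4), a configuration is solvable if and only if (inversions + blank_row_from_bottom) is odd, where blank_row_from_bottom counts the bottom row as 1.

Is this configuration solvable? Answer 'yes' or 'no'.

Answer: yes

Derivation:
Inversions: 59
Blank is in row 0 (0-indexed from top), which is row 4 counting from the bottom (bottom = 1).
59 + 4 = 63, which is odd, so the puzzle is solvable.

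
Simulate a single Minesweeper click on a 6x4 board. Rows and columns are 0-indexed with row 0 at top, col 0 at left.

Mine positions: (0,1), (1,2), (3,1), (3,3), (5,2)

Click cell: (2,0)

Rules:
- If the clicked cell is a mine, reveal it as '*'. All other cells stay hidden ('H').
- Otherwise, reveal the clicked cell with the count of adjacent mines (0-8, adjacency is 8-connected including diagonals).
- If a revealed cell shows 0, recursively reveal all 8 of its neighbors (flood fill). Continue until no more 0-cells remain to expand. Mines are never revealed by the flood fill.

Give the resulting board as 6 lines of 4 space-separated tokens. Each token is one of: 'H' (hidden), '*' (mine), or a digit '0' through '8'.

H H H H
H H H H
1 H H H
H H H H
H H H H
H H H H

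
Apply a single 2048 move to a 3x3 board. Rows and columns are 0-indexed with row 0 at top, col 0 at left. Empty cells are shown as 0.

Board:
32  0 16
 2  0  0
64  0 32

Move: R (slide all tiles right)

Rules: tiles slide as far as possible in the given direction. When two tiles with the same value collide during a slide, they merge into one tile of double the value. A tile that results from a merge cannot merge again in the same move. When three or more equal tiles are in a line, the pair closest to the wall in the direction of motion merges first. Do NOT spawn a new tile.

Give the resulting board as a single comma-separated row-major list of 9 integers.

Slide right:
row 0: [32, 0, 16] -> [0, 32, 16]
row 1: [2, 0, 0] -> [0, 0, 2]
row 2: [64, 0, 32] -> [0, 64, 32]

Answer: 0, 32, 16, 0, 0, 2, 0, 64, 32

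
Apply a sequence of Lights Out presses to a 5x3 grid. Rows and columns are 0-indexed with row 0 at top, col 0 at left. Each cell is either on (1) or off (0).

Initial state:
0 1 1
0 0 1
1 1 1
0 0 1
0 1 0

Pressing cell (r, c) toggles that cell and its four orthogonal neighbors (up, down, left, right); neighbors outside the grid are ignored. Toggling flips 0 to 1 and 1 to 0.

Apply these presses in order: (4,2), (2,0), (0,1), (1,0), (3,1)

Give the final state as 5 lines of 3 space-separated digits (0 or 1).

Answer: 0 0 0
0 0 1
1 1 1
0 1 1
0 1 1

Derivation:
After press 1 at (4,2):
0 1 1
0 0 1
1 1 1
0 0 0
0 0 1

After press 2 at (2,0):
0 1 1
1 0 1
0 0 1
1 0 0
0 0 1

After press 3 at (0,1):
1 0 0
1 1 1
0 0 1
1 0 0
0 0 1

After press 4 at (1,0):
0 0 0
0 0 1
1 0 1
1 0 0
0 0 1

After press 5 at (3,1):
0 0 0
0 0 1
1 1 1
0 1 1
0 1 1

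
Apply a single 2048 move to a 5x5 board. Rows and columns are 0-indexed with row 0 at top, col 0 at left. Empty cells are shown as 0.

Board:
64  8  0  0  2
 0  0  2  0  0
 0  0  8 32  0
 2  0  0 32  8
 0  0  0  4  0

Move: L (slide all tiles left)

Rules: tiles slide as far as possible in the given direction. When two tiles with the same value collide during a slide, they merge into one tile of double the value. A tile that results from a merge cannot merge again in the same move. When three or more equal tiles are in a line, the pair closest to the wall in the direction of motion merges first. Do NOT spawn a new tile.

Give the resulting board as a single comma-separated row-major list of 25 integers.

Slide left:
row 0: [64, 8, 0, 0, 2] -> [64, 8, 2, 0, 0]
row 1: [0, 0, 2, 0, 0] -> [2, 0, 0, 0, 0]
row 2: [0, 0, 8, 32, 0] -> [8, 32, 0, 0, 0]
row 3: [2, 0, 0, 32, 8] -> [2, 32, 8, 0, 0]
row 4: [0, 0, 0, 4, 0] -> [4, 0, 0, 0, 0]

Answer: 64, 8, 2, 0, 0, 2, 0, 0, 0, 0, 8, 32, 0, 0, 0, 2, 32, 8, 0, 0, 4, 0, 0, 0, 0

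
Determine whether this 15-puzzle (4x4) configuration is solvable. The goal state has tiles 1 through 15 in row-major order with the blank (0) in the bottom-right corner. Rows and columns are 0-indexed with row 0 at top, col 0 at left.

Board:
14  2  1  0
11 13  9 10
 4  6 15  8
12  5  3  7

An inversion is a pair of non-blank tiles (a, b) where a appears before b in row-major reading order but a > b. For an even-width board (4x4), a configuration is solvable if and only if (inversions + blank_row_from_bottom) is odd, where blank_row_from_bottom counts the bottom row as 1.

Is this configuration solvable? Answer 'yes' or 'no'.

Inversions: 58
Blank is in row 0 (0-indexed from top), which is row 4 counting from the bottom (bottom = 1).
58 + 4 = 62, which is even, so the puzzle is not solvable.

Answer: no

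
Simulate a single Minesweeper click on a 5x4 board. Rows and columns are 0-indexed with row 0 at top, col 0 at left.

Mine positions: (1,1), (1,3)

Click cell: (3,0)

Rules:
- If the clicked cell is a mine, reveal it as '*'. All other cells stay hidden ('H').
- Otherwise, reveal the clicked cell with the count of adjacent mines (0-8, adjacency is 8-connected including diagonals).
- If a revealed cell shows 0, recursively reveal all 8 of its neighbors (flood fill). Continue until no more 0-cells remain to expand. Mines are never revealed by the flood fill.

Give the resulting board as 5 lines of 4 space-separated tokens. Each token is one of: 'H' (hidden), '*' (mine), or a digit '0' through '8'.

H H H H
H H H H
1 1 2 1
0 0 0 0
0 0 0 0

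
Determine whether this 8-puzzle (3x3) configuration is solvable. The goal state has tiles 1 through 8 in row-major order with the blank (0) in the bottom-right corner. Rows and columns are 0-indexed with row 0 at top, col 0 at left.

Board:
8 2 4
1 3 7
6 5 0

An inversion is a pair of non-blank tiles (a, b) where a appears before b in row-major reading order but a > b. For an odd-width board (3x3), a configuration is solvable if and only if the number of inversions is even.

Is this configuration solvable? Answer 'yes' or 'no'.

Inversions (pairs i<j in row-major order where tile[i] > tile[j] > 0): 13
13 is odd, so the puzzle is not solvable.

Answer: no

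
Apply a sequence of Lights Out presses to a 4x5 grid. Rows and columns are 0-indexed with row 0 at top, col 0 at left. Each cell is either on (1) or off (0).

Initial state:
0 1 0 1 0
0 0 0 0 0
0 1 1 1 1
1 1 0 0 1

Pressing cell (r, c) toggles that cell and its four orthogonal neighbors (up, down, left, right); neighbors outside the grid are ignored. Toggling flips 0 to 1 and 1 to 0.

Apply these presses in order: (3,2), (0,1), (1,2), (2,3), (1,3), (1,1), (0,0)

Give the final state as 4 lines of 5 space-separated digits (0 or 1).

After press 1 at (3,2):
0 1 0 1 0
0 0 0 0 0
0 1 0 1 1
1 0 1 1 1

After press 2 at (0,1):
1 0 1 1 0
0 1 0 0 0
0 1 0 1 1
1 0 1 1 1

After press 3 at (1,2):
1 0 0 1 0
0 0 1 1 0
0 1 1 1 1
1 0 1 1 1

After press 4 at (2,3):
1 0 0 1 0
0 0 1 0 0
0 1 0 0 0
1 0 1 0 1

After press 5 at (1,3):
1 0 0 0 0
0 0 0 1 1
0 1 0 1 0
1 0 1 0 1

After press 6 at (1,1):
1 1 0 0 0
1 1 1 1 1
0 0 0 1 0
1 0 1 0 1

After press 7 at (0,0):
0 0 0 0 0
0 1 1 1 1
0 0 0 1 0
1 0 1 0 1

Answer: 0 0 0 0 0
0 1 1 1 1
0 0 0 1 0
1 0 1 0 1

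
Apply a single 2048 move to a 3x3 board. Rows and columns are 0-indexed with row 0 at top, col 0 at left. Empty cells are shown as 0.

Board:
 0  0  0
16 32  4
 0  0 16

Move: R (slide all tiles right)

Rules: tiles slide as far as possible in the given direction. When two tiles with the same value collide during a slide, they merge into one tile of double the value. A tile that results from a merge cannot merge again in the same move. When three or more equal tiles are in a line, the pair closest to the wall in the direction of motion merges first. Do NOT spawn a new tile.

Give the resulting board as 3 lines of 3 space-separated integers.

Slide right:
row 0: [0, 0, 0] -> [0, 0, 0]
row 1: [16, 32, 4] -> [16, 32, 4]
row 2: [0, 0, 16] -> [0, 0, 16]

Answer:  0  0  0
16 32  4
 0  0 16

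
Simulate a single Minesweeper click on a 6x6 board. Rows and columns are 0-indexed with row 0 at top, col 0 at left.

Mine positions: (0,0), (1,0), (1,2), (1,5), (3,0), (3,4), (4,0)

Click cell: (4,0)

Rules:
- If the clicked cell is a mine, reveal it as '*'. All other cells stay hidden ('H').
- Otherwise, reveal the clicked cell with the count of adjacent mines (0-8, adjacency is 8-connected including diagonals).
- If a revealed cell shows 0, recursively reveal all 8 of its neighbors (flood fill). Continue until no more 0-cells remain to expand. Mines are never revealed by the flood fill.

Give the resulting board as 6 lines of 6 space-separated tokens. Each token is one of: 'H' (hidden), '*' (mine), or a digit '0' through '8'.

H H H H H H
H H H H H H
H H H H H H
H H H H H H
* H H H H H
H H H H H H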